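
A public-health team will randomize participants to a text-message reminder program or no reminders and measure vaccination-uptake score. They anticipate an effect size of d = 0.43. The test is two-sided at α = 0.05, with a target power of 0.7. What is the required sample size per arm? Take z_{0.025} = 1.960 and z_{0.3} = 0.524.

For two independent groups with equal n: n = 2·((z_{α/2} + z_β) / d)².
z_{α/2} + z_β = 1.960 + 0.524 = 2.484.
n = 2 × (2.484 / 0.43)² = 2 × 5.777² = 2 × 33.37 = 66.7.
Round up to the next whole participant.

n = 67 per group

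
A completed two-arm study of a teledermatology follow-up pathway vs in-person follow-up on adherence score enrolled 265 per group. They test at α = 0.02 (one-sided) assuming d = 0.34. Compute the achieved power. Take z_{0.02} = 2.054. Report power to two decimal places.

For two equal groups, power = Φ(d·√(n/2) − z_{α}).
d·√(n/2) = 0.34 × √(265/2) = 0.34 × 11.511 = 3.914.
z_β = 3.914 − 2.054 = 1.860.
Power = Φ(1.860) = 0.969.

power ≈ 0.97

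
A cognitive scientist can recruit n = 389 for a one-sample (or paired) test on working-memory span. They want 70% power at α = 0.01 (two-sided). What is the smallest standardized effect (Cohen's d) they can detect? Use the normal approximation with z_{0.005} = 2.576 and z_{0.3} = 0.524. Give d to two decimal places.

d_min ≈ 0.16

For a single sample (or paired design) of n = 389: d_min = (z_{α/2} + z_β)/√n.
z-sum = 2.576 + 0.524 = 3.100.
d_min = 3.100 / √389 = 3.100 / 19.723 = 0.157.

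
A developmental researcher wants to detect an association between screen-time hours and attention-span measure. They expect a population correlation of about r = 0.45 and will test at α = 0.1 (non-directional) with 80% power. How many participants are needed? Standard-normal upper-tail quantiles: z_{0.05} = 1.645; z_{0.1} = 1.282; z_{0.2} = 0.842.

n = 30

Fisher's z: C = ½·ln((1+r)/(1−r)) = ½·ln(2.6364) = 0.4847.
n = ((z_{α/2} + z_β)/C)² + 3.
(1.645 + 0.842) / 0.4847 = 2.487 / 0.4847 = 5.131.
n = 5.131² + 3 = 26.33 + 3 = 29.3.
Round up.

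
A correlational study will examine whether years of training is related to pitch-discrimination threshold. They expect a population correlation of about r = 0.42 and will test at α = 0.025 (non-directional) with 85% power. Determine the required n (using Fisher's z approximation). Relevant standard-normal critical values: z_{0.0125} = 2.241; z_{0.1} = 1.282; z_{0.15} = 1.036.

n = 57

Fisher's z: C = ½·ln((1+r)/(1−r)) = ½·ln(2.4483) = 0.4477.
n = ((z_{α/2} + z_β)/C)² + 3.
(2.241 + 1.036) / 0.4477 = 3.277 / 0.4477 = 7.320.
n = 7.320² + 3 = 53.58 + 3 = 56.6.
Round up.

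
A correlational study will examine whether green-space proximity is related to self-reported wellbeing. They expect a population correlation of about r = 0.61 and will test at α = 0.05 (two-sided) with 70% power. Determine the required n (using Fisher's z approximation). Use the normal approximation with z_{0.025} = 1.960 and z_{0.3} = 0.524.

n = 16

Fisher's z: C = ½·ln((1+r)/(1−r)) = ½·ln(4.1282) = 0.7089.
n = ((z_{α/2} + z_β)/C)² + 3.
(1.960 + 0.524) / 0.7089 = 2.484 / 0.7089 = 3.504.
n = 3.504² + 3 = 12.28 + 3 = 15.3.
Round up.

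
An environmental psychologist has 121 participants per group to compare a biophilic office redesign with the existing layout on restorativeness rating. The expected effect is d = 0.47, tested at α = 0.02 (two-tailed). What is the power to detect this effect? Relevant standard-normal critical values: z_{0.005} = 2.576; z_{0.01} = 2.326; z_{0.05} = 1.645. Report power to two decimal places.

power ≈ 0.91

For two equal groups, power = Φ(d·√(n/2) − z_{α/2}).
d·√(n/2) = 0.47 × √(121/2) = 0.47 × 7.778 = 3.656.
z_β = 3.656 − 2.326 = 1.330.
Power = Φ(1.330) = 0.908.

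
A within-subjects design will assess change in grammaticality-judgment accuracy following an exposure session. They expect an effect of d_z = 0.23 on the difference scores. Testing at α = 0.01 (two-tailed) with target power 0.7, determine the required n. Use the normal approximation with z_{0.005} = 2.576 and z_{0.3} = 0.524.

n = 182 pairs

For a paired (one-sample on differences) test: n = ((z_{α/2} + z_β) / d)².
z_{α/2} + z_β = 2.576 + 0.524 = 3.100.
n = (3.100 / 0.23)² = 13.478² = 181.66.
Round up.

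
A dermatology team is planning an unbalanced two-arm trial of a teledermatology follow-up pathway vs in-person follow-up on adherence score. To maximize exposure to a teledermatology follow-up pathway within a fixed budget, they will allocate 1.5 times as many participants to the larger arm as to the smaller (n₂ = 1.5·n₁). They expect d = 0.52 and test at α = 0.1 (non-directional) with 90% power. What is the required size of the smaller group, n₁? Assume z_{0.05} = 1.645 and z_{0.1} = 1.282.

n₁ = 53

With allocation ratio k = n₂/n₁ = 1.5, Var(x̄₁−x̄₂) = σ²(1/n₁ + 1/(k·n₁)) = σ²·(k+1)/(k·n₁).
So n₁ = (1 + 1/k)·((z_{α/2} + z_β)/d)² = 1.667 × (2.927/0.52)².
n₁ = 1.667 × 31.68 = 52.8.
Round up: n₁ = 53, giving n₂ = ⌈1.5 × 53⌉ = ⌈79.5⌉ = 80.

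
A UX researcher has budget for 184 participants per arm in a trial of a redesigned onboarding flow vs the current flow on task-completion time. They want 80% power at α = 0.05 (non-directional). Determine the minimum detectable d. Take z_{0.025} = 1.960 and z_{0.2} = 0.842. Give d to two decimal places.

d_min ≈ 0.29

For two independent groups of n = 184 each: d_min = (z_{α/2} + z_β)·√(2/n).
z-sum = 1.960 + 0.842 = 2.802.
d_min = 2.802 × √(2/184) = 2.802 × 0.1043 = 0.292.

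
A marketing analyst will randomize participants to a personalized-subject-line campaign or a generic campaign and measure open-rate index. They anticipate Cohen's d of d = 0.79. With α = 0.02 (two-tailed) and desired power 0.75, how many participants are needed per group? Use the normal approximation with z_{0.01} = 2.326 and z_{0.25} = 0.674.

n = 29 per group

For two independent groups with equal n: n = 2·((z_{α/2} + z_β) / d)².
z_{α/2} + z_β = 2.326 + 0.674 = 3.000.
n = 2 × (3.000 / 0.79)² = 2 × 3.797² = 2 × 14.42 = 28.8.
Round up to the next whole participant.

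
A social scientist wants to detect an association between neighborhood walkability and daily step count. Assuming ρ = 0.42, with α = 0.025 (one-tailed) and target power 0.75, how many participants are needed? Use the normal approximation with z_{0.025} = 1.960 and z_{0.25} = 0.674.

n = 38

Fisher's z: C = ½·ln((1+r)/(1−r)) = ½·ln(2.4483) = 0.4477.
n = ((z_{α} + z_β)/C)² + 3.
(1.960 + 0.674) / 0.4477 = 2.634 / 0.4477 = 5.883.
n = 5.883² + 3 = 34.61 + 3 = 37.6.
Round up.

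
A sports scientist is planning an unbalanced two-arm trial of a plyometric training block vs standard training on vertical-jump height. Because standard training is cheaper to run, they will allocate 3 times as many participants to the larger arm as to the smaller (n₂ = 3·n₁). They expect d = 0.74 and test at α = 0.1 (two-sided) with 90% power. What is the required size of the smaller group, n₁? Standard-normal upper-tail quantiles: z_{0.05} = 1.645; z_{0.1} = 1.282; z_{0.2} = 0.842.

With allocation ratio k = n₂/n₁ = 3, Var(x̄₁−x̄₂) = σ²(1/n₁ + 1/(k·n₁)) = σ²·(k+1)/(k·n₁).
So n₁ = (1 + 1/k)·((z_{α/2} + z_β)/d)² = 1.333 × (2.927/0.74)².
n₁ = 1.333 × 15.65 = 20.9.
Round up: n₁ = 21, giving n₂ = 3 × 21 = 63.

n₁ = 21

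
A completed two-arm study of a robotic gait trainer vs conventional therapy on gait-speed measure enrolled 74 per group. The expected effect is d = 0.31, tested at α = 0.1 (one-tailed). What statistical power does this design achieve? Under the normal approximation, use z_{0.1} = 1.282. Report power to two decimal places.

For two equal groups, power = Φ(d·√(n/2) − z_{α}).
d·√(n/2) = 0.31 × √(74/2) = 0.31 × 6.083 = 1.886.
z_β = 1.886 − 1.282 = 0.604.
Power = Φ(0.604) = 0.727.

power ≈ 0.73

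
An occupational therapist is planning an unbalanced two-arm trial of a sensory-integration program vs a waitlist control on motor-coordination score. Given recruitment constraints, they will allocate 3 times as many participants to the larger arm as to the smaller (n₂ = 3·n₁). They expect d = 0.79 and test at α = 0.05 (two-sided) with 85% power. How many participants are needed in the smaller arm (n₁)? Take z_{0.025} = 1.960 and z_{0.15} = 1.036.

With allocation ratio k = n₂/n₁ = 3, Var(x̄₁−x̄₂) = σ²(1/n₁ + 1/(k·n₁)) = σ²·(k+1)/(k·n₁).
So n₁ = (1 + 1/k)·((z_{α/2} + z_β)/d)² = 1.333 × (2.996/0.79)².
n₁ = 1.333 × 14.38 = 19.2.
Round up: n₁ = 20, giving n₂ = 3 × 20 = 60.

n₁ = 20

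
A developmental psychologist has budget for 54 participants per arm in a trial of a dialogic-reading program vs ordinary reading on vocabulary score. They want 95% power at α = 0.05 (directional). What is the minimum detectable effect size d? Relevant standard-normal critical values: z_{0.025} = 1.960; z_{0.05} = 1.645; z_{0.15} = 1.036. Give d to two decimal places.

For two independent groups of n = 54 each: d_min = (z_{α} + z_β)·√(2/n).
z-sum = 1.645 + 1.645 = 3.290.
d_min = 3.290 × √(2/54) = 3.290 × 0.1925 = 0.633.

d_min ≈ 0.63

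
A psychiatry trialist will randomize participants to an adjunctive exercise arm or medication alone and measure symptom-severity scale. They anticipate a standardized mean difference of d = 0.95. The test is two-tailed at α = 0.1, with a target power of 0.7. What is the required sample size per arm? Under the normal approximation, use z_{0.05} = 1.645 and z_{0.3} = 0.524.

n = 11 per group

For two independent groups with equal n: n = 2·((z_{α/2} + z_β) / d)².
z_{α/2} + z_β = 1.645 + 0.524 = 2.169.
n = 2 × (2.169 / 0.95)² = 2 × 2.283² = 2 × 5.21 = 10.4.
Round up to the next whole participant.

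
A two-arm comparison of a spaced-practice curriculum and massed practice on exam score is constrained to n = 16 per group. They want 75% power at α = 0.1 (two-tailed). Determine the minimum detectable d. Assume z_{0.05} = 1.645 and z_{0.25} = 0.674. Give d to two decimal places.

d_min ≈ 0.82

For two independent groups of n = 16 each: d_min = (z_{α/2} + z_β)·√(2/n).
z-sum = 1.645 + 0.674 = 2.319.
d_min = 2.319 × √(2/16) = 2.319 × 0.3536 = 0.820.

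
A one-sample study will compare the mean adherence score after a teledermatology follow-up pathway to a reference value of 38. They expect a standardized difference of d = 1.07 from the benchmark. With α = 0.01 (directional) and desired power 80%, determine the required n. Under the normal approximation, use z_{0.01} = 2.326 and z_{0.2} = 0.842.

n = 9

For a one-sample test: n = ((z_{α} + z_β) / d)².
z_{α} + z_β = 2.326 + 0.842 = 3.168.
n = (3.168 / 1.07)² = 2.961² = 8.77.
Round up.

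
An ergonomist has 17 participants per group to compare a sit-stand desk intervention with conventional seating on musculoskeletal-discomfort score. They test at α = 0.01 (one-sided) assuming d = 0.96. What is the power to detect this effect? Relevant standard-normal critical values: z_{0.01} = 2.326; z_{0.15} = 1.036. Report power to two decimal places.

power ≈ 0.68

For two equal groups, power = Φ(d·√(n/2) − z_{α}).
d·√(n/2) = 0.96 × √(17/2) = 0.96 × 2.915 = 2.799.
z_β = 2.799 − 2.326 = 0.473.
Power = Φ(0.473) = 0.682.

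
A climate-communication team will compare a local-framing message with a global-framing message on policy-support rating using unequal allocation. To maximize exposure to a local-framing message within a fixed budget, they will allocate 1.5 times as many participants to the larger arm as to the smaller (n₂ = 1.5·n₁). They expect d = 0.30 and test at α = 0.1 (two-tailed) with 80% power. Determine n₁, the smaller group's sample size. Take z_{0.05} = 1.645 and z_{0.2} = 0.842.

With allocation ratio k = n₂/n₁ = 1.5, Var(x̄₁−x̄₂) = σ²(1/n₁ + 1/(k·n₁)) = σ²·(k+1)/(k·n₁).
So n₁ = (1 + 1/k)·((z_{α/2} + z_β)/d)² = 1.667 × (2.487/0.30)².
n₁ = 1.667 × 68.72 = 114.5.
Round up: n₁ = 115, giving n₂ = ⌈1.5 × 115⌉ = ⌈172.5⌉ = 173.

n₁ = 115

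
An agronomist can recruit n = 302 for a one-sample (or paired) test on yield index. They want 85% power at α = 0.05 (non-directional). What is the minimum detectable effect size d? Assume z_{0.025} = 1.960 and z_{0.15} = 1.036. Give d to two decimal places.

For a single sample (or paired design) of n = 302: d_min = (z_{α/2} + z_β)/√n.
z-sum = 1.960 + 1.036 = 2.996.
d_min = 2.996 / √302 = 2.996 / 17.378 = 0.172.

d_min ≈ 0.17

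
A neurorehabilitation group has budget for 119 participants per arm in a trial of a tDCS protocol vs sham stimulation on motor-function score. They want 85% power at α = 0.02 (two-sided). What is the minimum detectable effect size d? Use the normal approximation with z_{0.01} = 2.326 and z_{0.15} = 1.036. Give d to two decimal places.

d_min ≈ 0.44

For two independent groups of n = 119 each: d_min = (z_{α/2} + z_β)·√(2/n).
z-sum = 2.326 + 1.036 = 3.362.
d_min = 3.362 × √(2/119) = 3.362 × 0.1296 = 0.436.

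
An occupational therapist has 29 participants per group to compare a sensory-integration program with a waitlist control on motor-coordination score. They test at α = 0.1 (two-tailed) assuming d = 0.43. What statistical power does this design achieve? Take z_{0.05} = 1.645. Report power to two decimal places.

For two equal groups, power = Φ(d·√(n/2) − z_{α/2}).
d·√(n/2) = 0.43 × √(29/2) = 0.43 × 3.808 = 1.637.
z_β = 1.637 − 1.645 = -0.008.
Power = Φ(-0.008) = 0.497.

power ≈ 0.50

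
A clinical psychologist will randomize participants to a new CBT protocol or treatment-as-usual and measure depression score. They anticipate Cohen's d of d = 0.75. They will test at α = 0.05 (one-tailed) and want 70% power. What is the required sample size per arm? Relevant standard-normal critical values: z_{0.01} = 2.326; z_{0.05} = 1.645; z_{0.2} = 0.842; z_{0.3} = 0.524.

For two independent groups with equal n: n = 2·((z_{α} + z_β) / d)².
z_{α} + z_β = 1.645 + 0.524 = 2.169.
n = 2 × (2.169 / 0.75)² = 2 × 2.892² = 2 × 8.36 = 16.7.
Round up to the next whole participant.

n = 17 per group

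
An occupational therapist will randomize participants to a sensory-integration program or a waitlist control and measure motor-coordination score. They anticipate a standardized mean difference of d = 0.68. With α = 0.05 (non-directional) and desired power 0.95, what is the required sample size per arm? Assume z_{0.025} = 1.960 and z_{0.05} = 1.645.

n = 57 per group

For two independent groups with equal n: n = 2·((z_{α/2} + z_β) / d)².
z_{α/2} + z_β = 1.960 + 1.645 = 3.605.
n = 2 × (3.605 / 0.68)² = 2 × 5.301² = 2 × 28.11 = 56.2.
Round up to the next whole participant.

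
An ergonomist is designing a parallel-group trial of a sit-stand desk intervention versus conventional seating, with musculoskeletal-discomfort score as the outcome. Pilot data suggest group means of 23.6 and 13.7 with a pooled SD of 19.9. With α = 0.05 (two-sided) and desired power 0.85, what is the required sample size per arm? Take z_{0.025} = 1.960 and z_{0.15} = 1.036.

n = 73 per group

Cohen's d = |M₁ − M₂| / SD_pooled = |23.6 − 13.7| / 19.9 = 9.9 / 19.9 = 0.497.
For two independent groups with equal n: n = 2·((z_{α/2} + z_β) / d)².
z_{α/2} + z_β = 1.960 + 1.036 = 2.996.
n = 2 × (2.996 / 0.497)² = 2 × 6.028² = 2 × 36.34 = 72.7.
Round up to the next whole participant.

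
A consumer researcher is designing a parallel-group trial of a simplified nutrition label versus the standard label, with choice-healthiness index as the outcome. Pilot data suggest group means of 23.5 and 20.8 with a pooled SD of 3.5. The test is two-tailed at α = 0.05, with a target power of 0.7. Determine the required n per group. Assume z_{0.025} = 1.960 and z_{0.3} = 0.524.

Cohen's d = |M₁ − M₂| / SD_pooled = |23.5 − 20.8| / 3.5 = 2.7 / 3.5 = 0.771.
For two independent groups with equal n: n = 2·((z_{α/2} + z_β) / d)².
z_{α/2} + z_β = 1.960 + 0.524 = 2.484.
n = 2 × (2.484 / 0.771)² = 2 × 3.222² = 2 × 10.38 = 20.8.
Round up to the next whole participant.

n = 21 per group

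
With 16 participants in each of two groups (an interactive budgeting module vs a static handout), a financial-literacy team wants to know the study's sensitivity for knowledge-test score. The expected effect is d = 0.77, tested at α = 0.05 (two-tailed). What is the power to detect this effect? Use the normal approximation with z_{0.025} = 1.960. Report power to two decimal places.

power ≈ 0.59

For two equal groups, power = Φ(d·√(n/2) − z_{α/2}).
d·√(n/2) = 0.77 × √(16/2) = 0.77 × 2.828 = 2.178.
z_β = 2.178 − 1.960 = 0.218.
Power = Φ(0.218) = 0.586.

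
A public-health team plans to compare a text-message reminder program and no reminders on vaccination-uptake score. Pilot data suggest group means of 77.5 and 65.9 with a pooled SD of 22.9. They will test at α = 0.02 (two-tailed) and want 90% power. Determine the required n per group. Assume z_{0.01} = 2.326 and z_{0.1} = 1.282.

n = 102 per group

Cohen's d = |M₁ − M₂| / SD_pooled = |77.5 − 65.9| / 22.9 = 11.6 / 22.9 = 0.507.
For two independent groups with equal n: n = 2·((z_{α/2} + z_β) / d)².
z_{α/2} + z_β = 2.326 + 1.282 = 3.608.
n = 2 × (3.608 / 0.507)² = 2 × 7.116² = 2 × 50.64 = 101.3.
Round up to the next whole participant.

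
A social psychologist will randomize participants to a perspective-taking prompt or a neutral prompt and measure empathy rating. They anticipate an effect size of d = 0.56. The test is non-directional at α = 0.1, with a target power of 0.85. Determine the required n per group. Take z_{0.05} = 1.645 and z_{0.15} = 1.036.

n = 46 per group

For two independent groups with equal n: n = 2·((z_{α/2} + z_β) / d)².
z_{α/2} + z_β = 1.645 + 1.036 = 2.681.
n = 2 × (2.681 / 0.56)² = 2 × 4.787² = 2 × 22.92 = 45.8.
Round up to the next whole participant.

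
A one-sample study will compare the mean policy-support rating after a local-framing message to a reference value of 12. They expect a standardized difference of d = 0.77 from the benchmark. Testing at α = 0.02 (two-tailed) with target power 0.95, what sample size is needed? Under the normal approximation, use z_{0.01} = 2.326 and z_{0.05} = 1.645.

n = 27

For a one-sample test: n = ((z_{α/2} + z_β) / d)².
z_{α/2} + z_β = 2.326 + 1.645 = 3.971.
n = (3.971 / 0.77)² = 5.157² = 26.60.
Round up.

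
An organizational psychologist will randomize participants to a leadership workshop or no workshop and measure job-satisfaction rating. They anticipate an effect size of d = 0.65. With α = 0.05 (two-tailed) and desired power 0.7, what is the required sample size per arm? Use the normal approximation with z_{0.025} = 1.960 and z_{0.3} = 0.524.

For two independent groups with equal n: n = 2·((z_{α/2} + z_β) / d)².
z_{α/2} + z_β = 1.960 + 0.524 = 2.484.
n = 2 × (2.484 / 0.65)² = 2 × 3.822² = 2 × 14.60 = 29.2.
Round up to the next whole participant.

n = 30 per group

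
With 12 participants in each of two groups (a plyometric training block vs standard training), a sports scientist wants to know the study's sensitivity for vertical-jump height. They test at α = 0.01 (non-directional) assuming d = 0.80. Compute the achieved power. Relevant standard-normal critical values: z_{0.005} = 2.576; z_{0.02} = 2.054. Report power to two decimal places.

power ≈ 0.27

For two equal groups, power = Φ(d·√(n/2) − z_{α/2}).
d·√(n/2) = 0.80 × √(12/2) = 0.80 × 2.449 = 1.960.
z_β = 1.960 − 2.576 = -0.616.
Power = Φ(-0.616) = 0.269.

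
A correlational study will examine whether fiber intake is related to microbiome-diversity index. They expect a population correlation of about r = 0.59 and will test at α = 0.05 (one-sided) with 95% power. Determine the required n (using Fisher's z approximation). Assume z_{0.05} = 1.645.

Fisher's z: C = ½·ln((1+r)/(1−r)) = ½·ln(3.8780) = 0.6777.
n = ((z_{α} + z_β)/C)² + 3.
(1.645 + 1.645) / 0.6777 = 3.290 / 0.6777 = 4.855.
n = 4.855² + 3 = 23.57 + 3 = 26.6.
Round up.

n = 27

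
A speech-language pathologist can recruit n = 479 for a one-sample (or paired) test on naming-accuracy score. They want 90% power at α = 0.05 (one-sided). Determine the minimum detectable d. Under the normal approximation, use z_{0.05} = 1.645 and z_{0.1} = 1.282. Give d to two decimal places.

d_min ≈ 0.13

For a single sample (or paired design) of n = 479: d_min = (z_{α} + z_β)/√n.
z-sum = 1.645 + 1.282 = 2.927.
d_min = 2.927 / √479 = 2.927 / 21.886 = 0.134.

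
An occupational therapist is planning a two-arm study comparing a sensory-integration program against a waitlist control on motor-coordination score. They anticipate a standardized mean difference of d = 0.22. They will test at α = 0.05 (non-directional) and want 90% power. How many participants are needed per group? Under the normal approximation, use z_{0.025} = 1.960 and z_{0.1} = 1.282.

n = 435 per group

For two independent groups with equal n: n = 2·((z_{α/2} + z_β) / d)².
z_{α/2} + z_β = 1.960 + 1.282 = 3.242.
n = 2 × (3.242 / 0.22)² = 2 × 14.736² = 2 × 217.16 = 434.3.
Round up to the next whole participant.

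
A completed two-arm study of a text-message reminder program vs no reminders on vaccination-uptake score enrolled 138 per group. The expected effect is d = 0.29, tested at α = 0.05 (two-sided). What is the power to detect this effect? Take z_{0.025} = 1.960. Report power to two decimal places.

power ≈ 0.67

For two equal groups, power = Φ(d·√(n/2) − z_{α/2}).
d·√(n/2) = 0.29 × √(138/2) = 0.29 × 8.307 = 2.409.
z_β = 2.409 − 1.960 = 0.449.
Power = Φ(0.449) = 0.673.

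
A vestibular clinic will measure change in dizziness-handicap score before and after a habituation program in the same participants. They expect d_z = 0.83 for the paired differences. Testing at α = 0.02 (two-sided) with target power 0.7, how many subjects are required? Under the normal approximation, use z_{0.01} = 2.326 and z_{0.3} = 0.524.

n = 12 pairs

For a paired (one-sample on differences) test: n = ((z_{α/2} + z_β) / d)².
z_{α/2} + z_β = 2.326 + 0.524 = 2.850.
n = (2.850 / 0.83)² = 3.434² = 11.79.
Round up.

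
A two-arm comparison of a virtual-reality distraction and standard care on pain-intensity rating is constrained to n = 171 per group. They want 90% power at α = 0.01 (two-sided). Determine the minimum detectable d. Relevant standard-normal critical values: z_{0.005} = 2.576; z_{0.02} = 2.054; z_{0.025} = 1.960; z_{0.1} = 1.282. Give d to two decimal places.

d_min ≈ 0.42

For two independent groups of n = 171 each: d_min = (z_{α/2} + z_β)·√(2/n).
z-sum = 2.576 + 1.282 = 3.858.
d_min = 3.858 × √(2/171) = 3.858 × 0.1081 = 0.417.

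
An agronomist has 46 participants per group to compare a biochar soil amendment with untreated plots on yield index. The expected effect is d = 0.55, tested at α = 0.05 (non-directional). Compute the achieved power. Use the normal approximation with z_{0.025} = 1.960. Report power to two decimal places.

power ≈ 0.75

For two equal groups, power = Φ(d·√(n/2) − z_{α/2}).
d·√(n/2) = 0.55 × √(46/2) = 0.55 × 4.796 = 2.638.
z_β = 2.638 − 1.960 = 0.678.
Power = Φ(0.678) = 0.751.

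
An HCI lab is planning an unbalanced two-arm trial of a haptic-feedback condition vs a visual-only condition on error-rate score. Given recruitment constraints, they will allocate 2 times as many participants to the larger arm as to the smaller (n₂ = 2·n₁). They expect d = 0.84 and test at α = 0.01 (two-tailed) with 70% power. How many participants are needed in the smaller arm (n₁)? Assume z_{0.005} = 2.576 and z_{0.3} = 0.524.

n₁ = 21

With allocation ratio k = n₂/n₁ = 2, Var(x̄₁−x̄₂) = σ²(1/n₁ + 1/(k·n₁)) = σ²·(k+1)/(k·n₁).
So n₁ = (1 + 1/k)·((z_{α/2} + z_β)/d)² = 1.500 × (3.100/0.84)².
n₁ = 1.500 × 13.62 = 20.4.
Round up: n₁ = 21, giving n₂ = 2 × 21 = 42.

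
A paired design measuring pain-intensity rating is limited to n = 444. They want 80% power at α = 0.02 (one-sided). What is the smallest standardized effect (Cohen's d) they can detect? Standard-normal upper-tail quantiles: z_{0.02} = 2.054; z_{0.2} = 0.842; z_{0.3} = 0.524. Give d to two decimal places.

d_min ≈ 0.14

For a single sample (or paired design) of n = 444: d_min = (z_{α} + z_β)/√n.
z-sum = 2.054 + 0.842 = 2.896.
d_min = 2.896 / √444 = 2.896 / 21.071 = 0.137.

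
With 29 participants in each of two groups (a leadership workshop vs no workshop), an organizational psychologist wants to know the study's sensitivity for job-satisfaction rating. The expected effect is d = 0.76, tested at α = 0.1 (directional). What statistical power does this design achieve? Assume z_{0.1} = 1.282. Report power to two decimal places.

For two equal groups, power = Φ(d·√(n/2) − z_{α}).
d·√(n/2) = 0.76 × √(29/2) = 0.76 × 3.808 = 2.894.
z_β = 2.894 − 1.282 = 1.612.
Power = Φ(1.612) = 0.947.

power ≈ 0.95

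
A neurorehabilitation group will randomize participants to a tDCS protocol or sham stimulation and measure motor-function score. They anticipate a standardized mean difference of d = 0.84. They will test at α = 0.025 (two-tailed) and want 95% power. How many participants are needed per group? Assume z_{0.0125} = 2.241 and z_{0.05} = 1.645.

For two independent groups with equal n: n = 2·((z_{α/2} + z_β) / d)².
z_{α/2} + z_β = 2.241 + 1.645 = 3.886.
n = 2 × (3.886 / 0.84)² = 2 × 4.626² = 2 × 21.40 = 42.8.
Round up to the next whole participant.

n = 43 per group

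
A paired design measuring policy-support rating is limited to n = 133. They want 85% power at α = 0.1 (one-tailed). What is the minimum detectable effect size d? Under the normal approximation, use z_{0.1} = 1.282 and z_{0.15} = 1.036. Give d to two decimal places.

d_min ≈ 0.20

For a single sample (or paired design) of n = 133: d_min = (z_{α} + z_β)/√n.
z-sum = 1.282 + 1.036 = 2.318.
d_min = 2.318 / √133 = 2.318 / 11.533 = 0.201.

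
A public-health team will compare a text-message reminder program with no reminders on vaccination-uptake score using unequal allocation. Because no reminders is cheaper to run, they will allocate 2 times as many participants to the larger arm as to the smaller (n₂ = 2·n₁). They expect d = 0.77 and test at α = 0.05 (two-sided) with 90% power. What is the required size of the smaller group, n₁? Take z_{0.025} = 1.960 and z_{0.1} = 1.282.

With allocation ratio k = n₂/n₁ = 2, Var(x̄₁−x̄₂) = σ²(1/n₁ + 1/(k·n₁)) = σ²·(k+1)/(k·n₁).
So n₁ = (1 + 1/k)·((z_{α/2} + z_β)/d)² = 1.500 × (3.242/0.77)².
n₁ = 1.500 × 17.73 = 26.6.
Round up: n₁ = 27, giving n₂ = 2 × 27 = 54.

n₁ = 27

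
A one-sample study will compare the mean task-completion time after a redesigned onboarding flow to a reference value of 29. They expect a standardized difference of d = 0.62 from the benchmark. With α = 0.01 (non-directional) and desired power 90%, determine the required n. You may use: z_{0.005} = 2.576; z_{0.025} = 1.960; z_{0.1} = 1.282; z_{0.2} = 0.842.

For a one-sample test: n = ((z_{α/2} + z_β) / d)².
z_{α/2} + z_β = 2.576 + 1.282 = 3.858.
n = (3.858 / 0.62)² = 6.223² = 38.72.
Round up.

n = 39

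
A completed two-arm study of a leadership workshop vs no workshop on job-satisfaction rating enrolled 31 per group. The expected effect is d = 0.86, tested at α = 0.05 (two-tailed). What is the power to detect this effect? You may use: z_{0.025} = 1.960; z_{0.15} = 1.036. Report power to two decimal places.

power ≈ 0.92

For two equal groups, power = Φ(d·√(n/2) − z_{α/2}).
d·√(n/2) = 0.86 × √(31/2) = 0.86 × 3.937 = 3.386.
z_β = 3.386 − 1.960 = 1.426.
Power = Φ(1.426) = 0.923.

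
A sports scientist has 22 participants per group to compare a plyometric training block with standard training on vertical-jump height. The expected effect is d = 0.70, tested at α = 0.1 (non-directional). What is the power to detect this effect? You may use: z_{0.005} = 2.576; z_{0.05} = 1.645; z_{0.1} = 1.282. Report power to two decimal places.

For two equal groups, power = Φ(d·√(n/2) − z_{α/2}).
d·√(n/2) = 0.70 × √(22/2) = 0.70 × 3.317 = 2.322.
z_β = 2.322 − 1.645 = 0.677.
Power = Φ(0.677) = 0.751.

power ≈ 0.75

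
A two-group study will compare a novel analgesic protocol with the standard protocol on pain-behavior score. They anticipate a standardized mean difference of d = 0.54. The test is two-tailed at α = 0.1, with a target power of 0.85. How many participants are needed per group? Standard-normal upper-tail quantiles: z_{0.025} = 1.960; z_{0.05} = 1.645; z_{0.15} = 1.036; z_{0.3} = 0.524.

n = 50 per group

For two independent groups with equal n: n = 2·((z_{α/2} + z_β) / d)².
z_{α/2} + z_β = 1.645 + 1.036 = 2.681.
n = 2 × (2.681 / 0.54)² = 2 × 4.965² = 2 × 24.65 = 49.3.
Round up to the next whole participant.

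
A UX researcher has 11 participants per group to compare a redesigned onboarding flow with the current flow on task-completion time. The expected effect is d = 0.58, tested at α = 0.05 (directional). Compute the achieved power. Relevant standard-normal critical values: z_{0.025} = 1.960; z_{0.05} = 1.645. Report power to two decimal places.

power ≈ 0.39

For two equal groups, power = Φ(d·√(n/2) − z_{α}).
d·√(n/2) = 0.58 × √(11/2) = 0.58 × 2.345 = 1.360.
z_β = 1.360 − 1.645 = -0.285.
Power = Φ(-0.285) = 0.388.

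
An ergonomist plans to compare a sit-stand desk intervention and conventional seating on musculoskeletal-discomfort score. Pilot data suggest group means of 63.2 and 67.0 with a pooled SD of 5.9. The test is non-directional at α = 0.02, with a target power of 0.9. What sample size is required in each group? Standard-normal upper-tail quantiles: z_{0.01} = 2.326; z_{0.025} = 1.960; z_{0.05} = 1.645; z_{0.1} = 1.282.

Cohen's d = |M₁ − M₂| / SD_pooled = |63.2 − 67.0| / 5.9 = 3.8 / 5.9 = 0.644.
For two independent groups with equal n: n = 2·((z_{α/2} + z_β) / d)².
z_{α/2} + z_β = 2.326 + 1.282 = 3.608.
n = 2 × (3.608 / 0.644)² = 2 × 5.602² = 2 × 31.39 = 62.8.
Round up to the next whole participant.

n = 63 per group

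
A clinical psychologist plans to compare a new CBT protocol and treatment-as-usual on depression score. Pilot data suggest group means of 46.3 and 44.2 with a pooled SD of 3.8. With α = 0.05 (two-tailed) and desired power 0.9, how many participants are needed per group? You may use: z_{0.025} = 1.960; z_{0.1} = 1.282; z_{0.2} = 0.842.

Cohen's d = |M₁ − M₂| / SD_pooled = |46.3 − 44.2| / 3.8 = 2.1 / 3.8 = 0.553.
For two independent groups with equal n: n = 2·((z_{α/2} + z_β) / d)².
z_{α/2} + z_β = 1.960 + 1.282 = 3.242.
n = 2 × (3.242 / 0.553)² = 2 × 5.863² = 2 × 34.37 = 68.7.
Round up to the next whole participant.

n = 69 per group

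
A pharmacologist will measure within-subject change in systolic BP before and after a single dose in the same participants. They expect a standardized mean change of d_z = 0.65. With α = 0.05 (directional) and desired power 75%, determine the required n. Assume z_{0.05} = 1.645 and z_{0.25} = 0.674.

n = 13 pairs

For a paired (one-sample on differences) test: n = ((z_{α} + z_β) / d)².
z_{α} + z_β = 1.645 + 0.674 = 2.319.
n = (2.319 / 0.65)² = 3.568² = 12.73.
Round up.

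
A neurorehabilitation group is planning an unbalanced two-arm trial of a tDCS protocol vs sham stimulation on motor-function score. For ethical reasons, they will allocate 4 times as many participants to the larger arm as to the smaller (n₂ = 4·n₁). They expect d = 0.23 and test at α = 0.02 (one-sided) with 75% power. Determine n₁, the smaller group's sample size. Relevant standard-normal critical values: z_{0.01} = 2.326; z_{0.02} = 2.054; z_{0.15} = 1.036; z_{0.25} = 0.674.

n₁ = 176

With allocation ratio k = n₂/n₁ = 4, Var(x̄₁−x̄₂) = σ²(1/n₁ + 1/(k·n₁)) = σ²·(k+1)/(k·n₁).
So n₁ = (1 + 1/k)·((z_{α} + z_β)/d)² = 1.250 × (2.728/0.23)².
n₁ = 1.250 × 140.68 = 175.9.
Round up: n₁ = 176, giving n₂ = 4 × 176 = 704.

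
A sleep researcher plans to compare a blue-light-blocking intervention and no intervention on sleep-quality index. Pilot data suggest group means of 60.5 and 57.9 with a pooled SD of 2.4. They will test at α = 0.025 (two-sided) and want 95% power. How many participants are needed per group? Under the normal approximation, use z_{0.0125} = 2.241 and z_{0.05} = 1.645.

n = 26 per group

Cohen's d = |M₁ − M₂| / SD_pooled = |60.5 − 57.9| / 2.4 = 2.6 / 2.4 = 1.083.
For two independent groups with equal n: n = 2·((z_{α/2} + z_β) / d)².
z_{α/2} + z_β = 2.241 + 1.645 = 3.886.
n = 2 × (3.886 / 1.083)² = 2 × 3.588² = 2 × 12.88 = 25.8.
Round up to the next whole participant.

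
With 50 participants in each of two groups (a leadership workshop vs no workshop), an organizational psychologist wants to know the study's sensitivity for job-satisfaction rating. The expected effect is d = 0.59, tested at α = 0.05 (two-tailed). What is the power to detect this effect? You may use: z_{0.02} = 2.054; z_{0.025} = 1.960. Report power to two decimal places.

For two equal groups, power = Φ(d·√(n/2) − z_{α/2}).
d·√(n/2) = 0.59 × √(50/2) = 0.59 × 5.000 = 2.950.
z_β = 2.950 − 1.960 = 0.990.
Power = Φ(0.990) = 0.839.

power ≈ 0.84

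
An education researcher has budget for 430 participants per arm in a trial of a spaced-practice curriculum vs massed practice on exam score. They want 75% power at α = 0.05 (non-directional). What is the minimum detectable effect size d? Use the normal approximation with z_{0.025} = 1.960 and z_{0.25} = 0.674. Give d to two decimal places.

d_min ≈ 0.18

For two independent groups of n = 430 each: d_min = (z_{α/2} + z_β)·√(2/n).
z-sum = 1.960 + 0.674 = 2.634.
d_min = 2.634 × √(2/430) = 2.634 × 0.0682 = 0.180.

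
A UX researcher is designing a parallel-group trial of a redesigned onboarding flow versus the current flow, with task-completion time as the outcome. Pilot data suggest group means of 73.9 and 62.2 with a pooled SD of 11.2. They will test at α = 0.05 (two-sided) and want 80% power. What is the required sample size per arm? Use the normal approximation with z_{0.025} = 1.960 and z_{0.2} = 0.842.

Cohen's d = |M₁ − M₂| / SD_pooled = |73.9 − 62.2| / 11.2 = 11.7 / 11.2 = 1.045.
For two independent groups with equal n: n = 2·((z_{α/2} + z_β) / d)².
z_{α/2} + z_β = 1.960 + 0.842 = 2.802.
n = 2 × (2.802 / 1.045)² = 2 × 2.681² = 2 × 7.19 = 14.4.
Round up to the next whole participant.

n = 15 per group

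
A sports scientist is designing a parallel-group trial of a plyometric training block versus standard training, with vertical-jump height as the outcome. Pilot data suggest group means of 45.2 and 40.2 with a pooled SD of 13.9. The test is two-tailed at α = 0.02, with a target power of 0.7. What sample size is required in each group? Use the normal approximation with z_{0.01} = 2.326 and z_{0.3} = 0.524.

n = 126 per group

Cohen's d = |M₁ − M₂| / SD_pooled = |45.2 − 40.2| / 13.9 = 5.0 / 13.9 = 0.360.
For two independent groups with equal n: n = 2·((z_{α/2} + z_β) / d)².
z_{α/2} + z_β = 2.326 + 0.524 = 2.850.
n = 2 × (2.850 / 0.360)² = 2 × 7.917² = 2 × 62.67 = 125.3.
Round up to the next whole participant.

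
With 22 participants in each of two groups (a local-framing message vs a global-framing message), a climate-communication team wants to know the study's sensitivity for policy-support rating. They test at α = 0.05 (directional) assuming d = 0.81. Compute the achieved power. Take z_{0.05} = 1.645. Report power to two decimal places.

For two equal groups, power = Φ(d·√(n/2) − z_{α}).
d·√(n/2) = 0.81 × √(22/2) = 0.81 × 3.317 = 2.686.
z_β = 2.686 − 1.645 = 1.041.
Power = Φ(1.041) = 0.851.

power ≈ 0.85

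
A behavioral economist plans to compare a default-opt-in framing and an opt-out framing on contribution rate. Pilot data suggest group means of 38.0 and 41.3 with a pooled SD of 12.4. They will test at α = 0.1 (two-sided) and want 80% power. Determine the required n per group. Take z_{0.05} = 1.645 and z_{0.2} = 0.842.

Cohen's d = |M₁ − M₂| / SD_pooled = |38.0 − 41.3| / 12.4 = 3.3 / 12.4 = 0.266.
For two independent groups with equal n: n = 2·((z_{α/2} + z_β) / d)².
z_{α/2} + z_β = 1.645 + 0.842 = 2.487.
n = 2 × (2.487 / 0.266)² = 2 × 9.350² = 2 × 87.42 = 174.8.
Round up to the next whole participant.

n = 175 per group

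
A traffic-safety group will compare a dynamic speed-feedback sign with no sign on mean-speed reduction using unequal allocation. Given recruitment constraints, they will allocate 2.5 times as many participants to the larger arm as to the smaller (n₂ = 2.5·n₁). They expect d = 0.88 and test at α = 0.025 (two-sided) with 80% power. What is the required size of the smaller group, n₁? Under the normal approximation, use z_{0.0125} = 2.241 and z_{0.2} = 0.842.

With allocation ratio k = n₂/n₁ = 2.5, Var(x̄₁−x̄₂) = σ²(1/n₁ + 1/(k·n₁)) = σ²·(k+1)/(k·n₁).
So n₁ = (1 + 1/k)·((z_{α/2} + z_β)/d)² = 1.400 × (3.083/0.88)².
n₁ = 1.400 × 12.27 = 17.2.
Round up: n₁ = 18, giving n₂ = 2.5 × 18 = 45.

n₁ = 18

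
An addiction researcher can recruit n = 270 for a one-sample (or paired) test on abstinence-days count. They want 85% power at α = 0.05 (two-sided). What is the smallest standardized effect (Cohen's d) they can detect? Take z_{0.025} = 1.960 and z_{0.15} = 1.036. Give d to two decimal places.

d_min ≈ 0.18

For a single sample (or paired design) of n = 270: d_min = (z_{α/2} + z_β)/√n.
z-sum = 1.960 + 1.036 = 2.996.
d_min = 2.996 / √270 = 2.996 / 16.432 = 0.182.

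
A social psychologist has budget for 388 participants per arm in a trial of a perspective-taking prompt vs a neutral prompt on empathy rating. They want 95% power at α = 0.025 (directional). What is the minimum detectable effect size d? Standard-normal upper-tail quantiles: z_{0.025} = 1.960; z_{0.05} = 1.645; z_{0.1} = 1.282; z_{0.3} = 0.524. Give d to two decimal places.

d_min ≈ 0.26

For two independent groups of n = 388 each: d_min = (z_{α} + z_β)·√(2/n).
z-sum = 1.960 + 1.645 = 3.605.
d_min = 3.605 × √(2/388) = 3.605 × 0.0718 = 0.259.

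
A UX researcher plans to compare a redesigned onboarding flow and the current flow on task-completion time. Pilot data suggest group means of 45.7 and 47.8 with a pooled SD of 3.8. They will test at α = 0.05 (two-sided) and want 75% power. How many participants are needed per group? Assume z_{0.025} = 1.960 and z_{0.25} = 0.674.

Cohen's d = |M₁ − M₂| / SD_pooled = |45.7 − 47.8| / 3.8 = 2.1 / 3.8 = 0.553.
For two independent groups with equal n: n = 2·((z_{α/2} + z_β) / d)².
z_{α/2} + z_β = 1.960 + 0.674 = 2.634.
n = 2 × (2.634 / 0.553)² = 2 × 4.763² = 2 × 22.69 = 45.4.
Round up to the next whole participant.

n = 46 per group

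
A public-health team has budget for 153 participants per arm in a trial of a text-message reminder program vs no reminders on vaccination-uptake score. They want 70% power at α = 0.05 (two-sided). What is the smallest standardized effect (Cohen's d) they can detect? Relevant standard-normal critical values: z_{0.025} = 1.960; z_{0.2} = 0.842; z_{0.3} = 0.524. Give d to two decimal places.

d_min ≈ 0.28

For two independent groups of n = 153 each: d_min = (z_{α/2} + z_β)·√(2/n).
z-sum = 1.960 + 0.524 = 2.484.
d_min = 2.484 × √(2/153) = 2.484 × 0.1143 = 0.284.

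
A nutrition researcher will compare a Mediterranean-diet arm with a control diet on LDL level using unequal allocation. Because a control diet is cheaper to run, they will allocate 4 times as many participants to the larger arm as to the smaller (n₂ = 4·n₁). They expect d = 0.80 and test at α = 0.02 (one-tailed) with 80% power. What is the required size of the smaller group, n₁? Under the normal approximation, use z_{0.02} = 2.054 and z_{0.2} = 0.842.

With allocation ratio k = n₂/n₁ = 4, Var(x̄₁−x̄₂) = σ²(1/n₁ + 1/(k·n₁)) = σ²·(k+1)/(k·n₁).
So n₁ = (1 + 1/k)·((z_{α} + z_β)/d)² = 1.250 × (2.896/0.80)².
n₁ = 1.250 × 13.10 = 16.4.
Round up: n₁ = 17, giving n₂ = 4 × 17 = 68.

n₁ = 17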